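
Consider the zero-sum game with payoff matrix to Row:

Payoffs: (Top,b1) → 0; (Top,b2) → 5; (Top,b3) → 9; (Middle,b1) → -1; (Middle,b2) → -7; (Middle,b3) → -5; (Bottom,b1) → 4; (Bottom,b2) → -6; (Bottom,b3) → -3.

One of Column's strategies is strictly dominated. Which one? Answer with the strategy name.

b3

b2 holds Row's payoff strictly below b3 in every row: 5 < 9, -7 < -5, -6 < -3.
So b3 is strictly dominated for Column.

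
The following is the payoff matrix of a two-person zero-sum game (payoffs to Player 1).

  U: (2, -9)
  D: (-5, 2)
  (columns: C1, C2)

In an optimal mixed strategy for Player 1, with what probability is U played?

7/18

Row minima: U → -9, D → -5; maximin = -5.
Column maxima: C1 → 2, C2 → 2; minimax = 2.
-5 ≠ 2, so there is no saddle point; optimal play is mixed.
Let Player 1 play U with probability p. Expected payoff against C1: 2p + (-5)(1−p) = 7p − 5; against C2: (-9)p + 2(1−p) = −11p + 2.
Setting these equal: 7p − 5 = −11p + 2 ⇒ 18p = 7 ⇒ p = 7/18, and the value is (7)·(7/18) − 5 = -41/18.
For Player 2: with q = P(C1), equating U's and D's payoffs gives 11q − 9 = −7q + 2 ⇒ q = 11/18.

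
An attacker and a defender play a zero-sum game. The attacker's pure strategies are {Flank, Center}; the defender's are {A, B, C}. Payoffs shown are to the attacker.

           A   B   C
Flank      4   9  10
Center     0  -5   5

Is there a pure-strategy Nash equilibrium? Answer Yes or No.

Row minima: Flank → 4, Center → -5; maximin = 4.
Column maxima: A → 4, B → 9, C → 10; minimax = 4.
maximin = minimax = 4, so a saddle point exists.

Yes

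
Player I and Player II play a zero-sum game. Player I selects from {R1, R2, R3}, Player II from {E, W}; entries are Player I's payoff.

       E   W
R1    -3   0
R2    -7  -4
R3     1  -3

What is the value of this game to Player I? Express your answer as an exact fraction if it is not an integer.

Row minima: R1 → -3, R2 → -7, R3 → -3; maximin = -3.
Column maxima: E → 1, W → 0; minimax = 0.
-3 ≠ 0, so there is no saddle point; optimal play is mixed.
R2 is strictly dominated by R1, so Player I never plays it.
On the remaining 2×2 (R1, R3 vs E, W):
Let Player I play R1 with probability p. Expected payoff against E: (-3)p + 1(1−p) = −4p + 1; against W: 0p + (-3)(1−p) = 3p − 3.
Setting these equal: −4p + 1 = 3p − 3 ⇒ −7p = -4 ⇒ p = 4/7, and the value is (-4)·(4/7) + 1 = -9/7.
For Player II: with q = P(E), equating R1's and R3's payoffs gives −3q = 4q − 3 ⇒ q = 3/7.

-9/7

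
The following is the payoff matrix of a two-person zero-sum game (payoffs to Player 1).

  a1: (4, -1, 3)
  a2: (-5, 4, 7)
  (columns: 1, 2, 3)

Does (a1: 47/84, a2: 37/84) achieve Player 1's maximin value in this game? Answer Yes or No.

Against 1 this mix gives (47/84)·4 + (37/84)·(-5) = 1/28.
Against 2 this mix gives (47/84)·(-1) + (37/84)·4 = 101/84.
Against 3 this mix gives (47/84)·3 + (37/84)·7 = 100/21.
Player 2 will play 1, holding Player 1 to 1/28. Shifting weight toward the row that does better against 1 would raise this floor (the equalizing mix achieves 11/14 against both 1 and 2), so the proposed strategy is not optimal.

No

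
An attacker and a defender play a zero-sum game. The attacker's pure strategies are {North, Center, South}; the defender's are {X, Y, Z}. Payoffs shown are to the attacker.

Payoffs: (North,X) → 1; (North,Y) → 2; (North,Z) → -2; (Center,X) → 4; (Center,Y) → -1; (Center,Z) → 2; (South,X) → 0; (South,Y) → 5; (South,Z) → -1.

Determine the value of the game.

Row minima: North → -2, Center → -1, South → -1; maximin = -1.
Column maxima: X → 4, Y → 5, Z → 2; minimax = 2.
-1 ≠ 2, so there is no saddle point; optimal play is mixed.
X is strictly dominated by Z (it gives the attacker strictly more in every row), so the defender never plays it.
With X eliminated, North is strictly dominated by South (South gives the attacker strictly more in every remaining column), so the attacker never plays it.
On the remaining 2×2 (Center, South vs Y, Z):
Let the attacker play Center with probability p. Expected payoff against Y: (-1)p + 5(1−p) = −6p + 5; against Z: 2p + (-1)(1−p) = 3p − 1.
Setting these equal: −6p + 5 = 3p − 1 ⇒ −9p = -6 ⇒ p = 2/3, and the value is (-6)·(2/3) + 5 = 1.
For the defender: with q = P(Y), equating Center's and South's payoffs gives −3q + 2 = 6q − 1 ⇒ q = 1/3.

1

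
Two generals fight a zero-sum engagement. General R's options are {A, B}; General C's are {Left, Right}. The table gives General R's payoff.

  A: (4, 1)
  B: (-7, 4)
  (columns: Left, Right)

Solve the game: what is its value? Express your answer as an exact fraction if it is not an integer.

Row minima: A → 1, B → -7; maximin = 1.
Column maxima: Left → 4, Right → 4; minimax = 4.
1 ≠ 4, so there is no saddle point; optimal play is mixed.
Let General R play A with probability p. Expected payoff against Left: 4p + (-7)(1−p) = 11p − 7; against Right: 1p + 4(1−p) = −3p + 4.
Setting these equal: 11p − 7 = −3p + 4 ⇒ 14p = 11 ⇒ p = 11/14, and the value is (11)·(11/14) − 7 = 23/14.
For General C: with q = P(Left), equating A's and B's payoffs gives 3q + 1 = −11q + 4 ⇒ q = 3/14.

23/14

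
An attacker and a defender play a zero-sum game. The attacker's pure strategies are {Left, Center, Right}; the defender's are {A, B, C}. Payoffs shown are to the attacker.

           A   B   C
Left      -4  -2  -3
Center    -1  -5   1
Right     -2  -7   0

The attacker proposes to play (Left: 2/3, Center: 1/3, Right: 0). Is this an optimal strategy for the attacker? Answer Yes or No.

Yes

Against A this mix gives (2/3)·(-4) + (1/3)·(-1) = -3.
Against B this mix gives (2/3)·(-2) + (1/3)·(-5) = -3.
Against C this mix gives (2/3)·(-3) + (1/3)·1 = -5/3.
All of the defender's active replies (A, B) yield -3, and no column does worse for the attacker. The mix makes the defender indifferent and guarantees -3, so it is optimal.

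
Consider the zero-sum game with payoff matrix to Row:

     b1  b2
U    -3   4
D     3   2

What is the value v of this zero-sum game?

9/4

Row minima: U → -3, D → 2; maximin = 2.
Column maxima: b1 → 3, b2 → 4; minimax = 3.
2 ≠ 3, so there is no saddle point; optimal play is mixed.
Let Row play U with probability p. Expected payoff against b1: (-3)p + 3(1−p) = −6p + 3; against b2: 4p + 2(1−p) = 2p + 2.
Setting these equal: −6p + 3 = 2p + 2 ⇒ −8p = -1 ⇒ p = 1/8, and the value is (-6)·(1/8) + 3 = 9/4.
For Column: with q = P(b1), equating U's and D's payoffs gives −7q + 4 = q + 2 ⇒ q = 1/4.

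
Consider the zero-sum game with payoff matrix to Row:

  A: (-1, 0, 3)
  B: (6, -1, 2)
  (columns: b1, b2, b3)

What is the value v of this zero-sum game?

-1/8

Row minima: A → -1, B → -1; maximin = -1.
Column maxima: b1 → 6, b2 → 0, b3 → 3; minimax = 0.
-1 ≠ 0, so there is no saddle point; optimal play is mixed.
b3 is strictly dominated by b2 (it gives Row strictly more in every row), so Column never plays it.
On the remaining 2×2 (A, B vs b1, b2):
Let Row play A with probability p. Expected payoff against b1: (-1)p + 6(1−p) = −7p + 6; against b2: 0p + (-1)(1−p) = p − 1.
Setting these equal: −7p + 6 = p − 1 ⇒ −8p = -7 ⇒ p = 7/8, and the value is (-7)·(7/8) + 6 = -1/8.
For Column: with q = P(b1), equating A's and B's payoffs gives −q = 7q − 1 ⇒ q = 1/8.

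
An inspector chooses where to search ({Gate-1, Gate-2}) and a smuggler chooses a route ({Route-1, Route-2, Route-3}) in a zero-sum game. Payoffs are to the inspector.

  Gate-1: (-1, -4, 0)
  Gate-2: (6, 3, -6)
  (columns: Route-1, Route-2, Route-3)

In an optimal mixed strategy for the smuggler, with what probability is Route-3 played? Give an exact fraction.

Row minima: Gate-1 → -4, Gate-2 → -6; maximin = -4.
Column maxima: Route-1 → 6, Route-2 → 3, Route-3 → 0; minimax = 0.
-4 ≠ 0, so there is no saddle point; optimal play is mixed.
Route-1 is strictly dominated by Route-2 (it gives the inspector strictly more in every row), so the smuggler never plays it.
On the remaining 2×2 (Gate-1, Gate-2 vs Route-2, Route-3):
Let the inspector play Gate-1 with probability p. Expected payoff against Route-2: (-4)p + 3(1−p) = −7p + 3; against Route-3: 0p + (-6)(1−p) = 6p − 6.
Setting these equal: −7p + 3 = 6p − 6 ⇒ −13p = -9 ⇒ p = 9/13, and the value is (-7)·(9/13) + 3 = -24/13.
For the smuggler: with q = P(Route-2), equating Gate-1's and Gate-2's payoffs gives −4q = 9q − 6 ⇒ q = 6/13.

7/13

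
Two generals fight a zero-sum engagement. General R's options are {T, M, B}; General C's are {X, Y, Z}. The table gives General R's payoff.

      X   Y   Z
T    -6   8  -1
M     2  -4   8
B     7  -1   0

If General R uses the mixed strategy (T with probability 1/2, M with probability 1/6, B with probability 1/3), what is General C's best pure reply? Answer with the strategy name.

X

If General C plays X, General R's expected payoff is (1/2)·(-6) + (1/6)·2 + (1/3)·7 = -1/3.
If General C plays Y, General R's expected payoff is (1/2)·8 + (1/6)·(-4) + (1/3)·(-1) = 3.
If General C plays Z, General R's expected payoff is (1/2)·(-1) + (1/6)·8 + (1/3)·0 = 5/6.
General C minimizes General R's payoff; the smallest is -1/3, so the best response is X.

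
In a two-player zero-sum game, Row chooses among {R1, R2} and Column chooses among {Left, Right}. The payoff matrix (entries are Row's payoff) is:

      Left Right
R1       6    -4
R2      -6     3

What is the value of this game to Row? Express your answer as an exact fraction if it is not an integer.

Row minima: R1 → -4, R2 → -6; maximin = -4.
Column maxima: Left → 6, Right → 3; minimax = 3.
-4 ≠ 3, so there is no saddle point; optimal play is mixed.
Let Row play R1 with probability p. Expected payoff against Left: 6p + (-6)(1−p) = 12p − 6; against Right: (-4)p + 3(1−p) = −7p + 3.
Setting these equal: 12p − 6 = −7p + 3 ⇒ 19p = 9 ⇒ p = 9/19, and the value is (12)·(9/19) − 6 = -6/19.
For Column: with q = P(Left), equating R1's and R2's payoffs gives 10q − 4 = −9q + 3 ⇒ q = 7/19.

-6/19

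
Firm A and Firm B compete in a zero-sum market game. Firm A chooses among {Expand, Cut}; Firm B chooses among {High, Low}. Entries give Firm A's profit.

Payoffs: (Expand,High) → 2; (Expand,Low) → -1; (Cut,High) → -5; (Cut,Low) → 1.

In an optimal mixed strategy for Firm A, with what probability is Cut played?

Row minima: Expand → -1, Cut → -5; maximin = -1.
Column maxima: High → 2, Low → 1; minimax = 1.
-1 ≠ 1, so there is no saddle point; optimal play is mixed.
Let Firm A play Expand with probability p. Expected payoff against High: 2p + (-5)(1−p) = 7p − 5; against Low: (-1)p + 1(1−p) = −2p + 1.
Setting these equal: 7p − 5 = −2p + 1 ⇒ 9p = 6 ⇒ p = 2/3, and the value is (7)·(2/3) − 5 = -1/3.
For Firm B: with q = P(High), equating Expand's and Cut's payoffs gives 3q − 1 = −6q + 1 ⇒ q = 2/9.

1/3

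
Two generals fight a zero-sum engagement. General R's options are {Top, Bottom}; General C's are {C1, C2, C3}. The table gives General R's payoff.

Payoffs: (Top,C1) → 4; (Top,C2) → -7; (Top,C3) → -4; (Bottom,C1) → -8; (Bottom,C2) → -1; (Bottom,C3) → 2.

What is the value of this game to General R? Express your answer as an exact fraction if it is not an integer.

-10/3

Row minima: Top → -7, Bottom → -8; maximin = -7.
Column maxima: C1 → 4, C2 → -1, C3 → 2; minimax = -1.
-7 ≠ -1, so there is no saddle point; optimal play is mixed.
C3 is strictly dominated by C2 (it gives General R strictly more in every row), so General C never plays it.
On the remaining 2×2 (Top, Bottom vs C1, C2):
Let General R play Top with probability p. Expected payoff against C1: 4p + (-8)(1−p) = 12p − 8; against C2: (-7)p + (-1)(1−p) = −6p − 1.
Setting these equal: 12p − 8 = −6p − 1 ⇒ 18p = 7 ⇒ p = 7/18, and the value is (12)·(7/18) − 8 = -10/3.
For General C: with q = P(C1), equating Top's and Bottom's payoffs gives 11q − 7 = −7q − 1 ⇒ q = 1/3.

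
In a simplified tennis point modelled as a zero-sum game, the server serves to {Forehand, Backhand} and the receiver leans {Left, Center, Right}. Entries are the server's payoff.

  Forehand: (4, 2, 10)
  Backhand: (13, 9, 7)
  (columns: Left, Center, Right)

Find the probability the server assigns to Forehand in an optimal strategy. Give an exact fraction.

Row minima: Forehand → 2, Backhand → 7; maximin = 7.
Column maxima: Left → 13, Center → 9, Right → 10; minimax = 9.
7 ≠ 9, so there is no saddle point; optimal play is mixed.
Left is strictly dominated by Center (it gives the server strictly more in every row), so the receiver never plays it.
On the remaining 2×2 (Forehand, Backhand vs Center, Right):
Let the server play Forehand with probability p. Expected payoff against Center: 2p + 9(1−p) = −7p + 9; against Right: 10p + 7(1−p) = 3p + 7.
Setting these equal: −7p + 9 = 3p + 7 ⇒ −10p = -2 ⇒ p = 1/5, and the value is (-7)·(1/5) + 9 = 38/5.
For the receiver: with q = P(Center), equating Forehand's and Backhand's payoffs gives −8q + 10 = 2q + 7 ⇒ q = 3/10.

1/5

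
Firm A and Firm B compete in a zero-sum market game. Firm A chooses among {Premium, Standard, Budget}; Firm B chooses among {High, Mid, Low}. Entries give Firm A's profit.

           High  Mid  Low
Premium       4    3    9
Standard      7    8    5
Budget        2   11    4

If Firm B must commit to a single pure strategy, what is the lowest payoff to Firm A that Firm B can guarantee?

Column maxima: High → 7, Mid → 11, Low → 9.
The smallest of these is 7.

7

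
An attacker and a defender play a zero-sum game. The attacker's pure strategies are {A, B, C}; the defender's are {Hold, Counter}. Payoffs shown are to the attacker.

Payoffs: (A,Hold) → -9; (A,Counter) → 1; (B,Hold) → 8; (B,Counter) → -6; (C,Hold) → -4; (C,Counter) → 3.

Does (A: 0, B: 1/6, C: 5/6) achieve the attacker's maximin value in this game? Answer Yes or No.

No

Against Hold this mix gives (1/6)·8 + (5/6)·(-4) = -2.
Against Counter this mix gives (1/6)·(-6) + (5/6)·3 = 3/2.
The defender will play Hold, holding the attacker to -2. Shifting weight toward the row that does better against Hold would raise this floor (the equalizing mix achieves 0 against both Hold and Counter), so the proposed strategy is not optimal.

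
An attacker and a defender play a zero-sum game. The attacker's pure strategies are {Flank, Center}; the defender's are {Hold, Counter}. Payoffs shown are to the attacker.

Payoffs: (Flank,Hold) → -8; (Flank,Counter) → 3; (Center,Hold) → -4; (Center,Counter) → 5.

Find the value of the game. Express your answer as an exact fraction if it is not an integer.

-4

Row minima: Flank → -8, Center → -4; maximin = -4.
Column maxima: Hold → -4, Counter → 5; minimax = -4.
Since maximin = minimax = -4, there is a saddle point and the value is -4.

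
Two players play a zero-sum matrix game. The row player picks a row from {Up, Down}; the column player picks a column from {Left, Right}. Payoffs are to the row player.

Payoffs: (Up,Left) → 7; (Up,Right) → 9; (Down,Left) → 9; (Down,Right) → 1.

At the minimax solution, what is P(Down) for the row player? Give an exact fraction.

1/5

Row minima: Up → 7, Down → 1; maximin = 7.
Column maxima: Left → 9, Right → 9; minimax = 9.
7 ≠ 9, so there is no saddle point; optimal play is mixed.
Let the row player play Up with probability p. Expected payoff against Left: 7p + 9(1−p) = −2p + 9; against Right: 9p + 1(1−p) = 8p + 1.
Setting these equal: −2p + 9 = 8p + 1 ⇒ −10p = -8 ⇒ p = 4/5, and the value is (-2)·(4/5) + 9 = 37/5.
For the column player: with q = P(Left), equating Up's and Down's payoffs gives −2q + 9 = 8q + 1 ⇒ q = 4/5.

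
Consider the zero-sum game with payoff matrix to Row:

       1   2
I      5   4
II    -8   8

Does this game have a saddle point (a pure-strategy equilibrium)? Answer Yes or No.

Row minima: I → 4, II → -8; maximin = 4.
Column maxima: 1 → 5, 2 → 8; minimax = 5.
4 ≠ 5, so no pure-strategy equilibrium exists.

No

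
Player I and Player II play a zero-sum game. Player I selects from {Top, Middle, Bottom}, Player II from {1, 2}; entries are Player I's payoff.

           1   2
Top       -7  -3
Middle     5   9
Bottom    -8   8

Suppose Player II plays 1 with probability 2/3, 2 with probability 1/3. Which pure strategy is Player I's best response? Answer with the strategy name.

Middle

Expected payoff of Top: (2/3)·(-7) + (1/3)·(-3) = -17/3.
Expected payoff of Middle: (2/3)·5 + (1/3)·9 = 19/3.
Expected payoff of Bottom: (2/3)·(-8) + (1/3)·8 = -8/3.
The largest is 19/3, so Player I's best response is Middle.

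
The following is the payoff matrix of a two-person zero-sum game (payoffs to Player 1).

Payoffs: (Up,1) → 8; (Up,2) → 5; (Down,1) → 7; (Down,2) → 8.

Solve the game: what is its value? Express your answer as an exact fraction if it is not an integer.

29/4

Row minima: Up → 5, Down → 7; maximin = 7.
Column maxima: 1 → 8, 2 → 8; minimax = 8.
7 ≠ 8, so there is no saddle point; optimal play is mixed.
Let Player 1 play Up with probability p. Expected payoff against 1: 8p + 7(1−p) = p + 7; against 2: 5p + 8(1−p) = −3p + 8.
Setting these equal: p + 7 = −3p + 8 ⇒ 4p = 1 ⇒ p = 1/4, and the value is (1)·(1/4) + 7 = 29/4.
For Player 2: with q = P(1), equating Up's and Down's payoffs gives 3q + 5 = −q + 8 ⇒ q = 3/4.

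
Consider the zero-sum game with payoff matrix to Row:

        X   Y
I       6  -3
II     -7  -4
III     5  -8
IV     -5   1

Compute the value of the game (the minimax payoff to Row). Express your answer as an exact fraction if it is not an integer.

-3/5

Row minima: I → -3, II → -7, III → -8, IV → -5; maximin = -3.
Column maxima: X → 6, Y → 1; minimax = 1.
-3 ≠ 1, so there is no saddle point; optimal play is mixed.
II is strictly dominated by I, so Row never plays it.
III is strictly dominated by I, so Row never plays it.
On the remaining 2×2 (I, IV vs X, Y):
Let Row play I with probability p. Expected payoff against X: 6p + (-5)(1−p) = 11p − 5; against Y: (-3)p + 1(1−p) = −4p + 1.
Setting these equal: 11p − 5 = −4p + 1 ⇒ 15p = 6 ⇒ p = 2/5, and the value is (11)·(2/5) − 5 = -3/5.
For Column: with q = P(X), equating I's and IV's payoffs gives 9q − 3 = −6q + 1 ⇒ q = 4/15.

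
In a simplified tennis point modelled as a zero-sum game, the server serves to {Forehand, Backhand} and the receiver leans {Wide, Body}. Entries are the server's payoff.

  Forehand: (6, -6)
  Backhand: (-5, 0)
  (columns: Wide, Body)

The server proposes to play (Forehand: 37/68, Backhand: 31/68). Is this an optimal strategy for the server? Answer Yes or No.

Against Wide this mix gives (37/68)·6 + (31/68)·(-5) = 67/68.
Against Body this mix gives (37/68)·(-6) + (31/68)·0 = -111/34.
The receiver will play Body, holding the server to -111/34. Shifting weight toward the row that does better against Body would raise this floor (the equalizing mix achieves -30/17 against both Body and Wide), so the proposed strategy is not optimal.

No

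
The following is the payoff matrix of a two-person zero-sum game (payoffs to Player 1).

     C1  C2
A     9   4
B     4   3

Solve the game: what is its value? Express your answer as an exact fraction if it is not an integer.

4

Row minima: A → 4, B → 3; maximin = 4.
Column maxima: C1 → 9, C2 → 4; minimax = 4.
Since maximin = minimax = 4, there is a saddle point and the value is 4.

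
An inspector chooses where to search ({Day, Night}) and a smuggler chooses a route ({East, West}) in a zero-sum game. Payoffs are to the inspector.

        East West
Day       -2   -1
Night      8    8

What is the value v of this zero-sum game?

8

Row minima: Day → -2, Night → 8; maximin = 8.
Column maxima: East → 8, West → 8; minimax = 8.
Since maximin = minimax = 8, there is a saddle point and the value is 8.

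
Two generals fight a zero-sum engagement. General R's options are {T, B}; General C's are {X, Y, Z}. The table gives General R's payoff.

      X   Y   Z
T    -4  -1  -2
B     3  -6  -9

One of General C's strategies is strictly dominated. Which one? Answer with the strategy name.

Z holds General R's payoff strictly below Y in every row: -2 < -1, -9 < -6.
So Y is strictly dominated for General C.

Y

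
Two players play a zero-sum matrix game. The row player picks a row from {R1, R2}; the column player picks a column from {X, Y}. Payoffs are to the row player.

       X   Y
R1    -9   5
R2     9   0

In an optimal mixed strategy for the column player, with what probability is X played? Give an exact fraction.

5/23

Row minima: R1 → -9, R2 → 0; maximin = 0.
Column maxima: X → 9, Y → 5; minimax = 5.
0 ≠ 5, so there is no saddle point; optimal play is mixed.
Let the row player play R1 with probability p. Expected payoff against X: (-9)p + 9(1−p) = −18p + 9; against Y: 5p + 0(1−p) = 5p.
Setting these equal: −18p + 9 = 5p ⇒ −23p = -9 ⇒ p = 9/23, and the value is (-18)·(9/23) + 9 = 45/23.
For the column player: with q = P(X), equating R1's and R2's payoffs gives −14q + 5 = 9q ⇒ q = 5/23.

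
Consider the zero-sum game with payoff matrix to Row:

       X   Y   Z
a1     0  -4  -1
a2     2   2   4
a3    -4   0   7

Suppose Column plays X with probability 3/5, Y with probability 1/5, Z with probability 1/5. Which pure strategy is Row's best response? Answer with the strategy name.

Expected payoff of a1: (3/5)·0 + (1/5)·(-4) + (1/5)·(-1) = -1.
Expected payoff of a2: (3/5)·2 + (1/5)·2 + (1/5)·4 = 12/5.
Expected payoff of a3: (3/5)·(-4) + (1/5)·0 + (1/5)·7 = -1.
The largest is 12/5, so Row's best response is a2.

a2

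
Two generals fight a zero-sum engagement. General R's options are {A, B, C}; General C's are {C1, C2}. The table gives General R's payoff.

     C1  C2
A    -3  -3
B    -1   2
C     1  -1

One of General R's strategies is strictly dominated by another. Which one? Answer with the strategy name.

B gives a strictly higher payoff than A against every column: -1 > -3, 2 > -3.
So A is strictly dominated and General R never plays it.

A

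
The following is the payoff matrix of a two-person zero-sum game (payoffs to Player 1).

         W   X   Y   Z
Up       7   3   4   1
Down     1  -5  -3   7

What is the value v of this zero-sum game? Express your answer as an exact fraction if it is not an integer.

Row minima: Up → 1, Down → -5; maximin = 1.
Column maxima: W → 7, X → 3, Y → 4, Z → 7; minimax = 3.
1 ≠ 3, so there is no saddle point; optimal play is mixed.
W is strictly dominated by X (it gives Player 1 strictly more in every row), so Player 2 never plays it.
Y is strictly dominated by X (it gives Player 1 strictly more in every row), so Player 2 never plays it.
On the remaining 2×2 (Up, Down vs X, Z):
Let Player 1 play Up with probability p. Expected payoff against X: 3p + (-5)(1−p) = 8p − 5; against Z: 1p + 7(1−p) = −6p + 7.
Setting these equal: 8p − 5 = −6p + 7 ⇒ 14p = 12 ⇒ p = 6/7, and the value is (8)·(6/7) − 5 = 13/7.
For Player 2: with q = P(X), equating Up's and Down's payoffs gives 2q + 1 = −12q + 7 ⇒ q = 3/7.

13/7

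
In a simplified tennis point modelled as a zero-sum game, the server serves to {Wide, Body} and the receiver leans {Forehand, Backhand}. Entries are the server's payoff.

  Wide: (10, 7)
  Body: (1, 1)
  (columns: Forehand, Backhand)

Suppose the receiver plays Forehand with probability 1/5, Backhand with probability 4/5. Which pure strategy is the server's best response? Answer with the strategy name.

Expected payoff of Wide: (1/5)·10 + (4/5)·7 = 38/5.
Expected payoff of Body: (1/5)·1 + (4/5)·1 = 1.
The largest is 38/5, so the server's best response is Wide.

Wide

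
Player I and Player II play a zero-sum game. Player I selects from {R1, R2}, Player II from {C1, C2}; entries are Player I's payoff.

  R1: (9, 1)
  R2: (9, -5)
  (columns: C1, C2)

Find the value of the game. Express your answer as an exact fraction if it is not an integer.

Row minima: R1 → 1, R2 → -5; maximin = 1.
Column maxima: C1 → 9, C2 → 1; minimax = 1.
Since maximin = minimax = 1, there is a saddle point and the value is 1.

1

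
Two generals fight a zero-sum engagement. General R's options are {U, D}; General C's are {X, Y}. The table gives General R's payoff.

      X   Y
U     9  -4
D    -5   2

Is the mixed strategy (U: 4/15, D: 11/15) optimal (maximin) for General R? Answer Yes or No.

Against X this mix gives (4/15)·9 + (11/15)·(-5) = -19/15.
Against Y this mix gives (4/15)·(-4) + (11/15)·2 = 2/5.
General C will play X, holding General R to -19/15. Shifting weight toward the row that does better against X would raise this floor (the equalizing mix achieves -1/10 against both X and Y), so the proposed strategy is not optimal.

No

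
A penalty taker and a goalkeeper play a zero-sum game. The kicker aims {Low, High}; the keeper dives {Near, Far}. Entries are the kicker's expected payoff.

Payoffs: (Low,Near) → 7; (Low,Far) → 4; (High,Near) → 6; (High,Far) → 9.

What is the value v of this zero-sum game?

Row minima: Low → 4, High → 6; maximin = 6.
Column maxima: Near → 7, Far → 9; minimax = 7.
6 ≠ 7, so there is no saddle point; optimal play is mixed.
Let the kicker play Low with probability p. Expected payoff against Near: 7p + 6(1−p) = p + 6; against Far: 4p + 9(1−p) = −5p + 9.
Setting these equal: p + 6 = −5p + 9 ⇒ 6p = 3 ⇒ p = 1/2, and the value is (1)·(1/2) + 6 = 13/2.
For the keeper: with q = P(Near), equating Low's and High's payoffs gives 3q + 4 = −3q + 9 ⇒ q = 5/6.

13/2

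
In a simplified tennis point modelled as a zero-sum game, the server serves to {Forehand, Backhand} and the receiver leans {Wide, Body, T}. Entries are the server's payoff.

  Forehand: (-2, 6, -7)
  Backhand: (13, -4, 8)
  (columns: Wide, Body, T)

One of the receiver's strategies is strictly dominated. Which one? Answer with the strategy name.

T holds the server's payoff strictly below Wide in every row: -7 < -2, 8 < 13.
So Wide is strictly dominated for the receiver.

Wide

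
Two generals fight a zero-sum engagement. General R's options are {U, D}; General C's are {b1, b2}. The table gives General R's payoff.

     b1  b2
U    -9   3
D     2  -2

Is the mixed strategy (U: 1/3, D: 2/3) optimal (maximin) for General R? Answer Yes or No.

No

Against b1 this mix gives (1/3)·(-9) + (2/3)·2 = -5/3.
Against b2 this mix gives (1/3)·3 + (2/3)·(-2) = -1/3.
General C will play b1, holding General R to -5/3. Shifting weight toward the row that does better against b1 would raise this floor (the equalizing mix achieves -3/4 against both b1 and b2), so the proposed strategy is not optimal.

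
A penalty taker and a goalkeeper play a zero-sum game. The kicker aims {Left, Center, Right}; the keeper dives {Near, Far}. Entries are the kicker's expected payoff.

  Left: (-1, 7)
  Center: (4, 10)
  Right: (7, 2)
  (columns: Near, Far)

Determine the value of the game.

62/11

Row minima: Left → -1, Center → 4, Right → 2; maximin = 4.
Column maxima: Near → 7, Far → 10; minimax = 7.
4 ≠ 7, so there is no saddle point; optimal play is mixed.
Left is strictly dominated by Center, so the kicker never plays it.
On the remaining 2×2 (Center, Right vs Near, Far):
Let the kicker play Center with probability p. Expected payoff against Near: 4p + 7(1−p) = −3p + 7; against Far: 10p + 2(1−p) = 8p + 2.
Setting these equal: −3p + 7 = 8p + 2 ⇒ −11p = -5 ⇒ p = 5/11, and the value is (-3)·(5/11) + 7 = 62/11.
For the keeper: with q = P(Near), equating Center's and Right's payoffs gives −6q + 10 = 5q + 2 ⇒ q = 8/11.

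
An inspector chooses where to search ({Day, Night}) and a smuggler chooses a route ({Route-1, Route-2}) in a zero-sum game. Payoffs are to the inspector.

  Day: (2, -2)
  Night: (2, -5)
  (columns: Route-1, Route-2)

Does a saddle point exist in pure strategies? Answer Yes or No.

Row minima: Day → -2, Night → -5; maximin = -2.
Column maxima: Route-1 → 2, Route-2 → -2; minimax = -2.
maximin = minimax = -2, so a saddle point exists.

Yes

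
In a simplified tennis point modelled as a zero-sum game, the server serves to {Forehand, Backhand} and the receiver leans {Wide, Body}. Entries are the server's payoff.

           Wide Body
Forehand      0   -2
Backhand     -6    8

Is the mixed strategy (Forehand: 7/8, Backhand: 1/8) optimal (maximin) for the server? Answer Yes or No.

Against Wide this mix gives (7/8)·0 + (1/8)·(-6) = -3/4.
Against Body this mix gives (7/8)·(-2) + (1/8)·8 = -3/4.
All of the receiver's active replies (Wide, Body) yield -3/4, and no column does worse for the server. The mix makes the receiver indifferent and guarantees -3/4, so it is optimal.

Yes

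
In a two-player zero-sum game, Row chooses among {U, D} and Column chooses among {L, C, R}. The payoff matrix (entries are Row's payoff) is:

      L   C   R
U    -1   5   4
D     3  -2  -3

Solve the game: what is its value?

Row minima: U → -1, D → -3; maximin = -1.
Column maxima: L → 3, C → 5, R → 4; minimax = 3.
-1 ≠ 3, so there is no saddle point; optimal play is mixed.
C is strictly dominated by R (it gives Row strictly more in every row), so Column never plays it.
On the remaining 2×2 (U, D vs L, R):
Let Row play U with probability p. Expected payoff against L: (-1)p + 3(1−p) = −4p + 3; against R: 4p + (-3)(1−p) = 7p − 3.
Setting these equal: −4p + 3 = 7p − 3 ⇒ −11p = -6 ⇒ p = 6/11, and the value is (-4)·(6/11) + 3 = 9/11.
For Column: with q = P(L), equating U's and D's payoffs gives −5q + 4 = 6q − 3 ⇒ q = 7/11.

9/11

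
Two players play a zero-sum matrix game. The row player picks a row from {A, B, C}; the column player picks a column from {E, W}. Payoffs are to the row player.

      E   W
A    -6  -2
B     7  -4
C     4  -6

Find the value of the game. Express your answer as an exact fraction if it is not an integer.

Row minima: A → -6, B → -4, C → -6; maximin = -4.
Column maxima: E → 7, W → -2; minimax = -2.
-4 ≠ -2, so there is no saddle point; optimal play is mixed.
C is strictly dominated by B, so the row player never plays it.
On the remaining 2×2 (A, B vs E, W):
Let the row player play A with probability p. Expected payoff against E: (-6)p + 7(1−p) = −13p + 7; against W: (-2)p + (-4)(1−p) = 2p − 4.
Setting these equal: −13p + 7 = 2p − 4 ⇒ −15p = -11 ⇒ p = 11/15, and the value is (-13)·(11/15) + 7 = -38/15.
For the column player: with q = P(E), equating A's and B's payoffs gives −4q − 2 = 11q − 4 ⇒ q = 2/15.

-38/15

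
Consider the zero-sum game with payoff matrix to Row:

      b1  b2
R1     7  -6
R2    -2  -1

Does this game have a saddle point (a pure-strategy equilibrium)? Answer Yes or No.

No

Row minima: R1 → -6, R2 → -2; maximin = -2.
Column maxima: b1 → 7, b2 → -1; minimax = -1.
-2 ≠ -1, so no pure-strategy equilibrium exists.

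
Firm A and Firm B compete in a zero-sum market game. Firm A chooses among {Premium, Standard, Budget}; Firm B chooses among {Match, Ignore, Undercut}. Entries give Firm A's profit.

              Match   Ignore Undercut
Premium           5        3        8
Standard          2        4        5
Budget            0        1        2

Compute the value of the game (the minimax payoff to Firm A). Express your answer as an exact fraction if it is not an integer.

7/2

Row minima: Premium → 3, Standard → 2, Budget → 0; maximin = 3.
Column maxima: Match → 5, Ignore → 4, Undercut → 8; minimax = 4.
3 ≠ 4, so there is no saddle point; optimal play is mixed.
Budget is strictly dominated by Premium, so Firm A never plays it.
Undercut is strictly dominated by Match (it gives Firm A strictly more in every row), so Firm B never plays it.
On the remaining 2×2 (Premium, Standard vs Match, Ignore):
Let Firm A play Premium with probability p. Expected payoff against Match: 5p + 2(1−p) = 3p + 2; against Ignore: 3p + 4(1−p) = −p + 4.
Setting these equal: 3p + 2 = −p + 4 ⇒ 4p = 2 ⇒ p = 1/2, and the value is (3)·(1/2) + 2 = 7/2.
For Firm B: with q = P(Match), equating Premium's and Standard's payoffs gives 2q + 3 = −2q + 4 ⇒ q = 1/4.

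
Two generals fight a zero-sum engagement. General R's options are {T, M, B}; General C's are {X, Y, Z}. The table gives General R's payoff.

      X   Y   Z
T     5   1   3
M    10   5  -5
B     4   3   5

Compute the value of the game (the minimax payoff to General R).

Row minima: T → 1, M → -5, B → 3; maximin = 3.
Column maxima: X → 10, Y → 5, Z → 5; minimax = 5.
3 ≠ 5, so there is no saddle point; optimal play is mixed.
X is strictly dominated by Y (it gives General R strictly more in every row), so General C never plays it.
With X eliminated, T is strictly dominated by B (B gives General R strictly more in every remaining column), so General R never plays it.
On the remaining 2×2 (M, B vs Y, Z):
Let General R play M with probability p. Expected payoff against Y: 5p + 3(1−p) = 2p + 3; against Z: (-5)p + 5(1−p) = −10p + 5.
Setting these equal: 2p + 3 = −10p + 5 ⇒ 12p = 2 ⇒ p = 1/6, and the value is (2)·(1/6) + 3 = 10/3.
For General C: with q = P(Y), equating M's and B's payoffs gives 10q − 5 = −2q + 5 ⇒ q = 5/6.

10/3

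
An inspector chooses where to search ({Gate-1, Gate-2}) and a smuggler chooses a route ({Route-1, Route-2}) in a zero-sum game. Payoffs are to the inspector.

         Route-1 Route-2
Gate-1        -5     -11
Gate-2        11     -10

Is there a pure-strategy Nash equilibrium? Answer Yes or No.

Row minima: Gate-1 → -11, Gate-2 → -10; maximin = -10.
Column maxima: Route-1 → 11, Route-2 → -10; minimax = -10.
maximin = minimax = -10, so a saddle point exists.

Yes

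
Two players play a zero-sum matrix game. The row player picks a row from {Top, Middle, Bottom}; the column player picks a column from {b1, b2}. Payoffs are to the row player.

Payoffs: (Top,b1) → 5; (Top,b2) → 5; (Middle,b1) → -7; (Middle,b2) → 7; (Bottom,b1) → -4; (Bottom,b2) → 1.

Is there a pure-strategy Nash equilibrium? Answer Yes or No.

Yes

Row minima: Top → 5, Middle → -7, Bottom → -4; maximin = 5.
Column maxima: b1 → 5, b2 → 7; minimax = 5.
maximin = minimax = 5, so a saddle point exists.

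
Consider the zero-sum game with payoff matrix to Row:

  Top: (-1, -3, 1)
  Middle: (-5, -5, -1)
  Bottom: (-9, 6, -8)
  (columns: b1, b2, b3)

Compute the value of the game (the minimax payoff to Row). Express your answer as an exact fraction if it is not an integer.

Row minima: Top → -3, Middle → -5, Bottom → -9; maximin = -3.
Column maxima: b1 → -1, b2 → 6, b3 → 1; minimax = -1.
-3 ≠ -1, so there is no saddle point; optimal play is mixed.
Middle is strictly dominated by Top, so Row never plays it.
b3 is strictly dominated by b1 (it gives Row strictly more in every row), so Column never plays it.
On the remaining 2×2 (Top, Bottom vs b1, b2):
Let Row play Top with probability p. Expected payoff against b1: (-1)p + (-9)(1−p) = 8p − 9; against b2: (-3)p + 6(1−p) = −9p + 6.
Setting these equal: 8p − 9 = −9p + 6 ⇒ 17p = 15 ⇒ p = 15/17, and the value is (8)·(15/17) − 9 = -33/17.
For Column: with q = P(b1), equating Top's and Bottom's payoffs gives 2q − 3 = −15q + 6 ⇒ q = 9/17.

-33/17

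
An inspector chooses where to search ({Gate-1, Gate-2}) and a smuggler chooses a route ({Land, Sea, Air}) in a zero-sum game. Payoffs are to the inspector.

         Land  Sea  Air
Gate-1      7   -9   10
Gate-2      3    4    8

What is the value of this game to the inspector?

55/17

Row minima: Gate-1 → -9, Gate-2 → 3; maximin = 3.
Column maxima: Land → 7, Sea → 4, Air → 10; minimax = 4.
3 ≠ 4, so there is no saddle point; optimal play is mixed.
Air is strictly dominated by Land (it gives the inspector strictly more in every row), so the smuggler never plays it.
On the remaining 2×2 (Gate-1, Gate-2 vs Land, Sea):
Let the inspector play Gate-1 with probability p. Expected payoff against Land: 7p + 3(1−p) = 4p + 3; against Sea: (-9)p + 4(1−p) = −13p + 4.
Setting these equal: 4p + 3 = −13p + 4 ⇒ 17p = 1 ⇒ p = 1/17, and the value is (4)·(1/17) + 3 = 55/17.
For the smuggler: with q = P(Land), equating Gate-1's and Gate-2's payoffs gives 16q − 9 = −q + 4 ⇒ q = 13/17.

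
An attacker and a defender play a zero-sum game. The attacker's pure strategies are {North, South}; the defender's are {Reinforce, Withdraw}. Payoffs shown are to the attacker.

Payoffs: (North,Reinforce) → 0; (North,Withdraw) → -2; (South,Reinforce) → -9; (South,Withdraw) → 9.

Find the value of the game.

-9/10

Row minima: North → -2, South → -9; maximin = -2.
Column maxima: Reinforce → 0, Withdraw → 9; minimax = 0.
-2 ≠ 0, so there is no saddle point; optimal play is mixed.
Let the attacker play North with probability p. Expected payoff against Reinforce: 0p + (-9)(1−p) = 9p − 9; against Withdraw: (-2)p + 9(1−p) = −11p + 9.
Setting these equal: 9p − 9 = −11p + 9 ⇒ 20p = 18 ⇒ p = 9/10, and the value is (9)·(9/10) − 9 = -9/10.
For the defender: with q = P(Reinforce), equating North's and South's payoffs gives 2q − 2 = −18q + 9 ⇒ q = 11/20.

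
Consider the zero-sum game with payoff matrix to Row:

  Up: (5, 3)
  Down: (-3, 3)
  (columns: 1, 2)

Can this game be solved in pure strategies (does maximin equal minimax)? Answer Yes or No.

Row minima: Up → 3, Down → -3; maximin = 3.
Column maxima: 1 → 5, 2 → 3; minimax = 3.
maximin = minimax = 3, so a saddle point exists.

Yes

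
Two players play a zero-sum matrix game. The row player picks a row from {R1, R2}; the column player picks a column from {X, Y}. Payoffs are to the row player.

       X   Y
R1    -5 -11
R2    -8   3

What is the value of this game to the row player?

Row minima: R1 → -11, R2 → -8; maximin = -8.
Column maxima: X → -5, Y → 3; minimax = -5.
-8 ≠ -5, so there is no saddle point; optimal play is mixed.
Let the row player play R1 with probability p. Expected payoff against X: (-5)p + (-8)(1−p) = 3p − 8; against Y: (-11)p + 3(1−p) = −14p + 3.
Setting these equal: 3p − 8 = −14p + 3 ⇒ 17p = 11 ⇒ p = 11/17, and the value is (3)·(11/17) − 8 = -103/17.
For the column player: with q = P(X), equating R1's and R2's payoffs gives 6q − 11 = −11q + 3 ⇒ q = 14/17.

-103/17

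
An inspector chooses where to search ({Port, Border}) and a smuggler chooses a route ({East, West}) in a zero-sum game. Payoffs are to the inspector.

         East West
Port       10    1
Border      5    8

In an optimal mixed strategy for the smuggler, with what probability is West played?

Row minima: Port → 1, Border → 5; maximin = 5.
Column maxima: East → 10, West → 8; minimax = 8.
5 ≠ 8, so there is no saddle point; optimal play is mixed.
Let the inspector play Port with probability p. Expected payoff against East: 10p + 5(1−p) = 5p + 5; against West: 1p + 8(1−p) = −7p + 8.
Setting these equal: 5p + 5 = −7p + 8 ⇒ 12p = 3 ⇒ p = 1/4, and the value is (5)·(1/4) + 5 = 25/4.
For the smuggler: with q = P(East), equating Port's and Border's payoffs gives 9q + 1 = −3q + 8 ⇒ q = 7/12.

5/12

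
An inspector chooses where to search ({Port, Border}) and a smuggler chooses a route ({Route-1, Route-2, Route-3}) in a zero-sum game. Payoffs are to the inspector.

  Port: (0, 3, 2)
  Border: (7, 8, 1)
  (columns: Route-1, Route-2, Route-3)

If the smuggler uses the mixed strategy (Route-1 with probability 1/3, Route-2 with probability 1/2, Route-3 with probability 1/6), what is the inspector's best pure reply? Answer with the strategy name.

Expected payoff of Port: (1/3)·0 + (1/2)·3 + (1/6)·2 = 11/6.
Expected payoff of Border: (1/3)·7 + (1/2)·8 + (1/6)·1 = 13/2.
The largest is 13/2, so the inspector's best response is Border.

Border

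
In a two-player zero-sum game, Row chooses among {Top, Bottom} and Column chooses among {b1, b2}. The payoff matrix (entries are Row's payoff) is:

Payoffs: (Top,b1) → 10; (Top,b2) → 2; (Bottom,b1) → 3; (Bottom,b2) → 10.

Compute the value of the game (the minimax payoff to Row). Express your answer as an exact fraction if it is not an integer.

94/15

Row minima: Top → 2, Bottom → 3; maximin = 3.
Column maxima: b1 → 10, b2 → 10; minimax = 10.
3 ≠ 10, so there is no saddle point; optimal play is mixed.
Let Row play Top with probability p. Expected payoff against b1: 10p + 3(1−p) = 7p + 3; against b2: 2p + 10(1−p) = −8p + 10.
Setting these equal: 7p + 3 = −8p + 10 ⇒ 15p = 7 ⇒ p = 7/15, and the value is (7)·(7/15) + 3 = 94/15.
For Column: with q = P(b1), equating Top's and Bottom's payoffs gives 8q + 2 = −7q + 10 ⇒ q = 8/15.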